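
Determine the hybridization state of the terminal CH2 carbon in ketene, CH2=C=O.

The terminal CH2 carbon: 3 σ bonds, plus one π bond; 3 regions of electron density → sp2.

sp²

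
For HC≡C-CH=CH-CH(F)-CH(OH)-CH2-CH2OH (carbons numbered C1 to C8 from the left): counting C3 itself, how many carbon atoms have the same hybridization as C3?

2

C3 is sp2 (one π bond).
C1: sp
C2: sp
C3: sp2 ✓
C4: sp2 ✓
C5: sp3
C6: sp3
C7: sp3
C8: sp3
2 carbons are sp2.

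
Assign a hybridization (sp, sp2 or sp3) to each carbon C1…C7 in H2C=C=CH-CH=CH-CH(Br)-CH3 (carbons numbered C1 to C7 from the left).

C1: 3 σ bonds, plus one π bond — 3 electron domains, sp2.
C2 has 2 σ bonds, plus two π bonds: steric number 2 → sp.
C3 (3 σ bonds, plus one π bond) has steric number 3: sp2.
C4 — 3 σ bonds, plus one π bond. Steric number 3, so sp2.
C5 is sp2: 3 σ bonds, plus one π bond, 3 electron-density regions.
C6 has 4 σ bonds: steric number 4 → sp3.
C7 is sp3: 4 σ bonds, 4 electron-density regions.

C1 sp2, C2 sp, C3 sp2, C4 sp2, C5 sp2, C6 sp3, C7 sp3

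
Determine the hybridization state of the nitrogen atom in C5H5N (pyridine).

sp^2

N has two σ bonds and one lone pair in the ring plane (steric number 3 → sp2); its p orbital contributes one electron to the aromatic π system via the C=N double bond.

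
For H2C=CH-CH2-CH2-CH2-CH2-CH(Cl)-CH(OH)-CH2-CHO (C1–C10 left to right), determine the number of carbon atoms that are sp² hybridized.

3

C1: sp2 ✓
C2: sp2 ✓
C3: sp3
C4: sp3
C5: sp3
C6: sp3
C7: sp3
C8: sp3
C9: sp3
C10: sp2 ✓
C1, C2, C10 → 3 sp2 carbons.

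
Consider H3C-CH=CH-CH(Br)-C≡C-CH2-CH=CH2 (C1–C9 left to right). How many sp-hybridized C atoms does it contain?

C1: sp3
C2: sp2
C3: sp2
C4: sp3
C5: sp ✓
C6: sp ✓
C7: sp3
C8: sp2
C9: sp2
C5, C6 → 2 sp carbons.

2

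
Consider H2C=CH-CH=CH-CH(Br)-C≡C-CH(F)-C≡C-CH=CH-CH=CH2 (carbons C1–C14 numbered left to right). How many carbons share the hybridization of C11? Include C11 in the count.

C11 is sp2 (one π bond).
C1: sp2 ✓
C2: sp2 ✓
C3: sp2 ✓
C4: sp2 ✓
C5: sp3
C6: sp
C7: sp
C8: sp3
C9: sp
C10: sp
C11: sp2 ✓
C12: sp2 ✓
C13: sp2 ✓
C14: sp2 ✓
8 carbons are sp2.

8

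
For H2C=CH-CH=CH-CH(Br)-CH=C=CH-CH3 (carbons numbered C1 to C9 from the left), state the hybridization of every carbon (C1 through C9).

C1: 3 σ bonds, plus one π bond; 3 regions of electron density → sp2.
C2 is sp2: 3 σ bonds, plus one π bond, 3 electron-density regions.
C3 (3 σ bonds, plus one π bond) has steric number 3: sp2.
C4 — 3 σ bonds, plus one π bond. Steric number 3, so sp2.
C5 carries 4 σ bonds, giving a steric number of 4, so it is sp3.
C6: 3 σ bonds, plus one π bond — 3 electron domains, sp2.
C7: 2 σ bonds, plus two π bonds — 2 electron domains, sp.
C8 is sp2: 3 σ bonds, plus one π bond, 3 electron-density regions.
C9 is sp3: 4 σ bonds, 4 electron-density regions.

C1 sp2, C2 sp2, C3 sp2, C4 sp2, C5 sp3, C6 sp2, C7 sp, C8 sp2, C9 sp3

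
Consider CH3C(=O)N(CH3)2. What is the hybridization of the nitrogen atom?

Amide resonance: N lone pair conjugated with C=O → sp2.

sp2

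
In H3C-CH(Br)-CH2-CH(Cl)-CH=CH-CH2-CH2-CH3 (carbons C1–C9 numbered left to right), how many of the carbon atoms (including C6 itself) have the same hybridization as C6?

C6 is sp2 (one π bond).
C1: sp3
C2: sp3
C3: sp3
C4: sp3
C5: sp2 ✓
C6: sp2 ✓
C7: sp3
C8: sp3
C9: sp3
2 carbons are sp2.

2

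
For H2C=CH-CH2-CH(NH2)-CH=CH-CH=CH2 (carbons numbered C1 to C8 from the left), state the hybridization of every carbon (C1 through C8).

C1: 3 σ bonds, plus one π bond; 3 regions of electron density → sp2.
C2 has 3 σ bonds, plus one π bond: steric number 3 → sp2.
C3 is sp3: 4 σ bonds, 4 electron-density regions.
C4 (4 σ bonds) has steric number 4: sp3.
C5 — 3 σ bonds, plus one π bond. Steric number 3, so sp2.
C6 carries 3 σ bonds, plus one π bond, giving a steric number of 3, so it is sp2.
C7 has 3 σ bonds, plus one π bond: steric number 3 → sp2.
C8: 3 σ bonds, plus one π bond — 3 electron domains, sp2.

C1 sp2, C2 sp2, C3 sp3, C4 sp3, C5 sp2, C6 sp2, C7 sp2, C8 sp2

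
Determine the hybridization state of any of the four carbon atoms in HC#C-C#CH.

sp

Every carbon is part of a C≡C triple bond: two σ regions → sp.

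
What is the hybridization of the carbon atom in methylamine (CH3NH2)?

sp3

The carbon atom — 4 σ bonds. Steric number 4, so sp3.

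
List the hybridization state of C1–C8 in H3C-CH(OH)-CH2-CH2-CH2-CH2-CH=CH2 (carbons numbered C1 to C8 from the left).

C1 sp3, C2 sp3, C3 sp3, C4 sp3, C5 sp3, C6 sp3, C7 sp2, C8 sp2

C1: 4 σ bonds; 4 regions of electron density → sp3.
C2 has 4 σ bonds: steric number 4 → sp3.
C3 has 4 σ bonds: steric number 4 → sp3.
C4 carries 4 σ bonds, giving a steric number of 4, so it is sp3.
C5: 4 σ bonds; 4 regions of electron density → sp3.
C6 is sp3: 4 σ bonds, 4 electron-density regions.
C7 is sp2: 3 σ bonds, plus one π bond, 3 electron-density regions.
C8: 3 σ bonds, plus one π bond — 3 electron domains, sp2.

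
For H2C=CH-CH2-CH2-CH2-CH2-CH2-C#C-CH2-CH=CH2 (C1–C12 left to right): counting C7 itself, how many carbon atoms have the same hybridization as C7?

6

C7 is sp3 (only σ bonds).
C1: sp2
C2: sp2
C3: sp3 ✓
C4: sp3 ✓
C5: sp3 ✓
C6: sp3 ✓
C7: sp3 ✓
C8: sp
C9: sp
C10: sp3 ✓
C11: sp2
C12: sp2
6 carbons are sp3.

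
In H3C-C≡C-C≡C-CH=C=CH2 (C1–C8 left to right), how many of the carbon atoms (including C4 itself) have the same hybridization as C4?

5

C4 is sp (two π bonds).
C1: sp3
C2: sp ✓
C3: sp ✓
C4: sp ✓
C5: sp ✓
C6: sp2
C7: sp ✓
C8: sp2
5 carbons are sp.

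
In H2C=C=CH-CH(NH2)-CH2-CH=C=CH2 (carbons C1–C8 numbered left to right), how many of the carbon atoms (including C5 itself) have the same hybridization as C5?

C5 is sp3 (only σ bonds).
C1: sp2
C2: sp
C3: sp2
C4: sp3 ✓
C5: sp3 ✓
C6: sp2
C7: sp
C8: sp2
2 carbons are sp3.

2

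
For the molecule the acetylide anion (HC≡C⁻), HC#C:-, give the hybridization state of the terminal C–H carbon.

The terminal C–H carbon: 2 σ bonds, plus two π bonds — 2 electron domains, sp.

sp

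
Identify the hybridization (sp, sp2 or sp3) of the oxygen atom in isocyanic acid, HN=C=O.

sp2

The oxygen atom has 1 σ bond and 2 lone pairs, plus one π bond: steric number 3 → sp2.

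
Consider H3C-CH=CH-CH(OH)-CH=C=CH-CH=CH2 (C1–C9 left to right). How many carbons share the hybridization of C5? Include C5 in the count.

6

C5 is sp2 (one π bond).
C1: sp3
C2: sp2 ✓
C3: sp2 ✓
C4: sp3
C5: sp2 ✓
C6: sp
C7: sp2 ✓
C8: sp2 ✓
C9: sp2 ✓
6 carbons are sp2.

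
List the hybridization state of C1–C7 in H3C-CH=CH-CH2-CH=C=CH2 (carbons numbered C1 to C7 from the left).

C1 sp3, C2 sp2, C3 sp2, C4 sp3, C5 sp2, C6 sp, C7 sp2

C1 has 4 σ bonds: steric number 4 → sp3.
C2 is sp2: 3 σ bonds, plus one π bond, 3 electron-density regions.
C3: 3 σ bonds, plus one π bond; 3 regions of electron density → sp2.
C4 is sp3: 4 σ bonds, 4 electron-density regions.
C5: 3 σ bonds, plus one π bond; 3 regions of electron density → sp2.
C6: 2 σ bonds, plus two π bonds; 2 regions of electron density → sp.
C7 — 3 σ bonds, plus one π bond. Steric number 3, so sp2.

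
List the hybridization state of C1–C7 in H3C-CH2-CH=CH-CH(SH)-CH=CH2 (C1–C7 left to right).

C1 (4 σ bonds) has steric number 4: sp3.
C2 carries 4 σ bonds, giving a steric number of 4, so it is sp3.
C3 — 3 σ bonds, plus one π bond. Steric number 3, so sp2.
C4 carries 3 σ bonds, plus one π bond, giving a steric number of 3, so it is sp2.
C5: 4 σ bonds; 4 regions of electron density → sp3.
C6 is sp2: 3 σ bonds, plus one π bond, 3 electron-density regions.
C7: 3 σ bonds, plus one π bond; 3 regions of electron density → sp2.

C1 sp3, C2 sp3, C3 sp2, C4 sp2, C5 sp3, C6 sp2, C7 sp2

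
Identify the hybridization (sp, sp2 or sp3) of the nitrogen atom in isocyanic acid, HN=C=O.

The nitrogen atom carries 2 σ bonds and 1 lone pair, plus one π bond, giving a steric number of 3, so it is sp2.

sp^2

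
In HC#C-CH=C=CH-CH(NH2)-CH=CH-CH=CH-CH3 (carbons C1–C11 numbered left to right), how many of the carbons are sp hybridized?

C1: sp ✓
C2: sp ✓
C3: sp2
C4: sp ✓
C5: sp2
C6: sp3
C7: sp2
C8: sp2
C9: sp2
C10: sp2
C11: sp3
C1, C2, C4 → 3 sp carbons.

3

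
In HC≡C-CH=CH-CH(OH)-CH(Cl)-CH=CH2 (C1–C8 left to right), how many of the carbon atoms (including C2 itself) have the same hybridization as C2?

C2 is sp (two π bonds).
C1: sp ✓
C2: sp ✓
C3: sp2
C4: sp2
C5: sp3
C6: sp3
C7: sp2
C8: sp2
2 carbons are sp.

2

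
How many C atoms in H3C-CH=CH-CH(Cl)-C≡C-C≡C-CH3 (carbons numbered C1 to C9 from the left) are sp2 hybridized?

C1: sp3
C2: sp2 ✓
C3: sp2 ✓
C4: sp3
C5: sp
C6: sp
C7: sp
C8: sp
C9: sp3
C2, C3 → 2 sp2 carbons.

2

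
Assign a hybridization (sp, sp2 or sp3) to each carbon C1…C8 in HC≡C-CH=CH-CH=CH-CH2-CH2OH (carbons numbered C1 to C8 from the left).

C1 sp, C2 sp, C3 sp2, C4 sp2, C5 sp2, C6 sp2, C7 sp3, C8 sp3

C1 has 2 σ bonds, plus two π bonds: steric number 2 → sp.
C2 — 2 σ bonds, plus two π bonds. Steric number 2, so sp.
C3 (3 σ bonds, plus one π bond) has steric number 3: sp2.
C4: 3 σ bonds, plus one π bond — 3 electron domains, sp2.
C5 (3 σ bonds, plus one π bond) has steric number 3: sp2.
C6 carries 3 σ bonds, plus one π bond, giving a steric number of 3, so it is sp2.
C7 is sp3: 4 σ bonds, 4 electron-density regions.
C8 is sp3: 4 σ bonds, 4 electron-density regions.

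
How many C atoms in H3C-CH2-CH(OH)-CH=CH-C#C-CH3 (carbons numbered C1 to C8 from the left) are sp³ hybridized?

4

C1: sp3 ✓
C2: sp3 ✓
C3: sp3 ✓
C4: sp2
C5: sp2
C6: sp
C7: sp
C8: sp3 ✓
C1, C2, C3, C8 → 4 sp3 carbons.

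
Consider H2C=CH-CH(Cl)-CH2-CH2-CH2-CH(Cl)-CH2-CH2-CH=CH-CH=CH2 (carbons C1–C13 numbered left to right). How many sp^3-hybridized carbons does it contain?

C1: sp2
C2: sp2
C3: sp3 ✓
C4: sp3 ✓
C5: sp3 ✓
C6: sp3 ✓
C7: sp3 ✓
C8: sp3 ✓
C9: sp3 ✓
C10: sp2
C11: sp2
C12: sp2
C13: sp2
C3, C4, C5, C6, C7, C8, C9 → 7 sp3 carbons.

7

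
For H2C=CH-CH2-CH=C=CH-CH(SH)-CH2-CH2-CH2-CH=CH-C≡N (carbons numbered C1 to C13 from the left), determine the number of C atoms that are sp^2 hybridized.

6

C1: sp2 ✓
C2: sp2 ✓
C3: sp3
C4: sp2 ✓
C5: sp
C6: sp2 ✓
C7: sp3
C8: sp3
C9: sp3
C10: sp3
C11: sp2 ✓
C12: sp2 ✓
C13: sp
C1, C2, C4, C6, C11, C12 → 6 sp2 carbons.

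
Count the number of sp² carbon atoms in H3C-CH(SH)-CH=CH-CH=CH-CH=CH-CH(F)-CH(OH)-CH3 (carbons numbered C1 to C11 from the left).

C1: sp3
C2: sp3
C3: sp2 ✓
C4: sp2 ✓
C5: sp2 ✓
C6: sp2 ✓
C7: sp2 ✓
C8: sp2 ✓
C9: sp3
C10: sp3
C11: sp3
C3, C4, C5, C6, C7, C8 → 6 sp2 carbons.

6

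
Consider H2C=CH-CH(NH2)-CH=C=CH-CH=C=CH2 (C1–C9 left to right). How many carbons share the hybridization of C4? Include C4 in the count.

C4 is sp2 (one π bond).
C1: sp2 ✓
C2: sp2 ✓
C3: sp3
C4: sp2 ✓
C5: sp
C6: sp2 ✓
C7: sp2 ✓
C8: sp
C9: sp2 ✓
6 carbons are sp2.

6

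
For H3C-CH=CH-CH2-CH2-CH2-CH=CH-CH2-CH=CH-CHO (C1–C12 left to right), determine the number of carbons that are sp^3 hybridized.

C1: sp3 ✓
C2: sp2
C3: sp2
C4: sp3 ✓
C5: sp3 ✓
C6: sp3 ✓
C7: sp2
C8: sp2
C9: sp3 ✓
C10: sp2
C11: sp2
C12: sp2
C1, C4, C5, C6, C9 → 5 sp3 carbons.

5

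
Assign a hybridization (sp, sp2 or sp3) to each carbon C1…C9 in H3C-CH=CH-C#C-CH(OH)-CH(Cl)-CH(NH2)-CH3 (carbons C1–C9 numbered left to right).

C1 sp3, C2 sp2, C3 sp2, C4 sp, C5 sp, C6 sp3, C7 sp3, C8 sp3, C9 sp3

C1 — 4 σ bonds. Steric number 4, so sp3.
C2 carries 3 σ bonds, plus one π bond, giving a steric number of 3, so it is sp2.
C3 — 3 σ bonds, plus one π bond. Steric number 3, so sp2.
C4: 2 σ bonds, plus two π bonds; 2 regions of electron density → sp.
C5 carries 2 σ bonds, plus two π bonds, giving a steric number of 2, so it is sp.
C6 is sp3: 4 σ bonds, 4 electron-density regions.
C7: 4 σ bonds — 4 electron domains, sp3.
C8: 4 σ bonds; 4 regions of electron density → sp3.
C9 has 4 σ bonds: steric number 4 → sp3.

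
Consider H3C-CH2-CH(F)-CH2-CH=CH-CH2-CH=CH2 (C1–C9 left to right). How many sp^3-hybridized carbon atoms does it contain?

C1: sp3 ✓
C2: sp3 ✓
C3: sp3 ✓
C4: sp3 ✓
C5: sp2
C6: sp2
C7: sp3 ✓
C8: sp2
C9: sp2
C1, C2, C3, C4, C7 → 5 sp3 carbons.

5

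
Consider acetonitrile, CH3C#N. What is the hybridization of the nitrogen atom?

N has one σ bond and one lone pair: steric number 2 → sp.

sp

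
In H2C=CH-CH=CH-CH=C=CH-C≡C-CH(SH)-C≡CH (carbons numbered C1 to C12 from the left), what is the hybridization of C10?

sp³

C10 has 4 σ bonds: steric number 4 → sp3.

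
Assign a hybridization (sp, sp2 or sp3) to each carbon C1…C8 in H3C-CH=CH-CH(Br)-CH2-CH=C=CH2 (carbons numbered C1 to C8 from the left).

C1 sp3, C2 sp2, C3 sp2, C4 sp3, C5 sp3, C6 sp2, C7 sp, C8 sp2

C1 (4 σ bonds) has steric number 4: sp3.
C2: 3 σ bonds, plus one π bond — 3 electron domains, sp2.
C3 — 3 σ bonds, plus one π bond. Steric number 3, so sp2.
C4: 4 σ bonds — 4 electron domains, sp3.
C5 has 4 σ bonds: steric number 4 → sp3.
C6 (3 σ bonds, plus one π bond) has steric number 3: sp2.
C7 — 2 σ bonds, plus two π bonds. Steric number 2, so sp.
C8 (3 σ bonds, plus one π bond) has steric number 3: sp2.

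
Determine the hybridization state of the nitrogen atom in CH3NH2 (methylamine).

Three σ bonds + one lone pair = steric number 4 → sp3.

sp3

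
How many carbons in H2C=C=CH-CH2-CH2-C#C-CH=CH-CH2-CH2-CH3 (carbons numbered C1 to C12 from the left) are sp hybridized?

C1: sp2
C2: sp ✓
C3: sp2
C4: sp3
C5: sp3
C6: sp ✓
C7: sp ✓
C8: sp2
C9: sp2
C10: sp3
C11: sp3
C12: sp3
C2, C6, C7 → 3 sp carbons.

3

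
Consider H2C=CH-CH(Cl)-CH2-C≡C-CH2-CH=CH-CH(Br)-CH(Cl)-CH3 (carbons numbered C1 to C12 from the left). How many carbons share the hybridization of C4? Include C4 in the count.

C4 is sp3 (only σ bonds).
C1: sp2
C2: sp2
C3: sp3 ✓
C4: sp3 ✓
C5: sp
C6: sp
C7: sp3 ✓
C8: sp2
C9: sp2
C10: sp3 ✓
C11: sp3 ✓
C12: sp3 ✓
6 carbons are sp3.

6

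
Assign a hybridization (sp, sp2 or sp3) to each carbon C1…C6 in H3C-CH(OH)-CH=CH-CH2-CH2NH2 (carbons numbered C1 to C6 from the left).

C1 has 4 σ bonds: steric number 4 → sp3.
C2 — 4 σ bonds. Steric number 4, so sp3.
C3: 3 σ bonds, plus one π bond — 3 electron domains, sp2.
C4 (3 σ bonds, plus one π bond) has steric number 3: sp2.
C5 — 4 σ bonds. Steric number 4, so sp3.
C6: 4 σ bonds — 4 electron domains, sp3.

C1 sp3, C2 sp3, C3 sp2, C4 sp2, C5 sp3, C6 sp3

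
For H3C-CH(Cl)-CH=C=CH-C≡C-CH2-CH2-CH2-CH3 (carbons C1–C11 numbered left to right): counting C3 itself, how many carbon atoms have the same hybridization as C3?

2

C3 is sp2 (one π bond).
C1: sp3
C2: sp3
C3: sp2 ✓
C4: sp
C5: sp2 ✓
C6: sp
C7: sp
C8: sp3
C9: sp3
C10: sp3
C11: sp3
2 carbons are sp2.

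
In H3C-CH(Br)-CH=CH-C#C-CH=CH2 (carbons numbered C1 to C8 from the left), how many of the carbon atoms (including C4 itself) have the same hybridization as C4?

C4 is sp2 (one π bond).
C1: sp3
C2: sp3
C3: sp2 ✓
C4: sp2 ✓
C5: sp
C6: sp
C7: sp2 ✓
C8: sp2 ✓
4 carbons are sp2.

4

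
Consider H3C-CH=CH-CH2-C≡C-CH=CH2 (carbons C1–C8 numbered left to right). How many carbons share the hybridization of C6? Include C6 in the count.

2

C6 is sp (two π bonds).
C1: sp3
C2: sp2
C3: sp2
C4: sp3
C5: sp ✓
C6: sp ✓
C7: sp2
C8: sp2
2 carbons are sp.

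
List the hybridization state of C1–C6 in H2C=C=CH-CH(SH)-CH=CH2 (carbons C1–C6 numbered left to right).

C1: 3 σ bonds, plus one π bond; 3 regions of electron density → sp2.
C2: 2 σ bonds, plus two π bonds — 2 electron domains, sp.
C3 is sp2: 3 σ bonds, plus one π bond, 3 electron-density regions.
C4 has 4 σ bonds: steric number 4 → sp3.
C5 (3 σ bonds, plus one π bond) has steric number 3: sp2.
C6 is sp2: 3 σ bonds, plus one π bond, 3 electron-density regions.

C1 sp2, C2 sp, C3 sp2, C4 sp3, C5 sp2, C6 sp2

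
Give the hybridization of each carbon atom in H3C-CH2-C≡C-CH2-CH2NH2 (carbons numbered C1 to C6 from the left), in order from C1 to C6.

C1 sp3, C2 sp3, C3 sp, C4 sp, C5 sp3, C6 sp3

C1: 4 σ bonds; 4 regions of electron density → sp3.
C2: 4 σ bonds; 4 regions of electron density → sp3.
C3 (2 σ bonds, plus two π bonds) has steric number 2: sp.
C4: 2 σ bonds, plus two π bonds; 2 regions of electron density → sp.
C5: 4 σ bonds; 4 regions of electron density → sp3.
C6 — 4 σ bonds. Steric number 4, so sp3.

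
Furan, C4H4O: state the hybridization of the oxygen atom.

sp²

One O lone pair is in the aromatic π system (p orbital), the other is in an sp2 hybrid in the ring plane; O has two σ bonds + one in-plane lone pair → sp2.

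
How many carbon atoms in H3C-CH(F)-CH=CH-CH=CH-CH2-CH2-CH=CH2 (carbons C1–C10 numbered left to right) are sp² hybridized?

6

C1: sp3
C2: sp3
C3: sp2 ✓
C4: sp2 ✓
C5: sp2 ✓
C6: sp2 ✓
C7: sp3
C8: sp3
C9: sp2 ✓
C10: sp2 ✓
C3, C4, C5, C6, C9, C10 → 6 sp2 carbons.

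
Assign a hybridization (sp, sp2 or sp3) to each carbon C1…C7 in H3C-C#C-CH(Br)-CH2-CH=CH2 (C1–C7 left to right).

C1 sp3, C2 sp, C3 sp, C4 sp3, C5 sp3, C6 sp2, C7 sp2

C1 has 4 σ bonds: steric number 4 → sp3.
C2 has 2 σ bonds, plus two π bonds: steric number 2 → sp.
C3 has 2 σ bonds, plus two π bonds: steric number 2 → sp.
C4: 4 σ bonds — 4 electron domains, sp3.
C5 is sp3: 4 σ bonds, 4 electron-density regions.
C6: 3 σ bonds, plus one π bond; 3 regions of electron density → sp2.
C7 (3 σ bonds, plus one π bond) has steric number 3: sp2.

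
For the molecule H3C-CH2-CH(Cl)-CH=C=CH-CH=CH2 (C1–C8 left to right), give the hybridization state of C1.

sp3

C1: 4 σ bonds — 4 electron domains, sp3.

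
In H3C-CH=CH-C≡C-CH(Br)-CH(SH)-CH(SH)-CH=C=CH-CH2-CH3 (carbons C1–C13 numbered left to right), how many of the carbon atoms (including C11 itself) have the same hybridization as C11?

C11 is sp2 (one π bond).
C1: sp3
C2: sp2 ✓
C3: sp2 ✓
C4: sp
C5: sp
C6: sp3
C7: sp3
C8: sp3
C9: sp2 ✓
C10: sp
C11: sp2 ✓
C12: sp3
C13: sp3
4 carbons are sp2.

4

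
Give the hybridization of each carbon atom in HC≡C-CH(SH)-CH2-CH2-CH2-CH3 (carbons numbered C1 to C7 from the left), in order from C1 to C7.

C1 sp, C2 sp, C3 sp3, C4 sp3, C5 sp3, C6 sp3, C7 sp3

C1: 2 σ bonds, plus two π bonds; 2 regions of electron density → sp.
C2 has 2 σ bonds, plus two π bonds: steric number 2 → sp.
C3 (4 σ bonds) has steric number 4: sp3.
C4: 4 σ bonds; 4 regions of electron density → sp3.
C5 — 4 σ bonds. Steric number 4, so sp3.
C6 has 4 σ bonds: steric number 4 → sp3.
C7 is sp3: 4 σ bonds, 4 electron-density regions.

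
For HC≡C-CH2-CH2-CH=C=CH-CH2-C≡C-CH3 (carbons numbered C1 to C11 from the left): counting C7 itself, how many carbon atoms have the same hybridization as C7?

C7 is sp2 (one π bond).
C1: sp
C2: sp
C3: sp3
C4: sp3
C5: sp2 ✓
C6: sp
C7: sp2 ✓
C8: sp3
C9: sp
C10: sp
C11: sp3
2 carbons are sp2.

2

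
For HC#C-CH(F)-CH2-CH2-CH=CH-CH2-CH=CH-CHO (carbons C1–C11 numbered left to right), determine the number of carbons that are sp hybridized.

2

C1: sp ✓
C2: sp ✓
C3: sp3
C4: sp3
C5: sp3
C6: sp2
C7: sp2
C8: sp3
C9: sp2
C10: sp2
C11: sp2
C1, C2 → 2 sp carbons.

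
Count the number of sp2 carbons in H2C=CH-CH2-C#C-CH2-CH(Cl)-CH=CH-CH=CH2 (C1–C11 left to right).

C1: sp2 ✓
C2: sp2 ✓
C3: sp3
C4: sp
C5: sp
C6: sp3
C7: sp3
C8: sp2 ✓
C9: sp2 ✓
C10: sp2 ✓
C11: sp2 ✓
C1, C2, C8, C9, C10, C11 → 6 sp2 carbons.

6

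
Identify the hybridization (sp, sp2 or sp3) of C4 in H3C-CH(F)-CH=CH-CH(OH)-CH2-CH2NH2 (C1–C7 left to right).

C4 is sp2: 3 σ bonds, plus one π bond, 3 electron-density regions.

sp^2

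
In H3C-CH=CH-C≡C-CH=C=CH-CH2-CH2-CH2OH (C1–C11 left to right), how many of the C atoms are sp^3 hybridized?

4

C1: sp3 ✓
C2: sp2
C3: sp2
C4: sp
C5: sp
C6: sp2
C7: sp
C8: sp2
C9: sp3 ✓
C10: sp3 ✓
C11: sp3 ✓
C1, C9, C10, C11 → 4 sp3 carbons.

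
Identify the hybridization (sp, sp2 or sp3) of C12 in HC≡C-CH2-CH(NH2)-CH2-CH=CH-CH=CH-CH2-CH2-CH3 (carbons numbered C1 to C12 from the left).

sp³

C12 carries 4 σ bonds, giving a steric number of 4, so it is sp3.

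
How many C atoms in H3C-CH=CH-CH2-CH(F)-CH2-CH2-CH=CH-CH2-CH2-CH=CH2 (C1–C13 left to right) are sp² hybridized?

C1: sp3
C2: sp2 ✓
C3: sp2 ✓
C4: sp3
C5: sp3
C6: sp3
C7: sp3
C8: sp2 ✓
C9: sp2 ✓
C10: sp3
C11: sp3
C12: sp2 ✓
C13: sp2 ✓
C2, C3, C8, C9, C12, C13 → 6 sp2 carbons.

6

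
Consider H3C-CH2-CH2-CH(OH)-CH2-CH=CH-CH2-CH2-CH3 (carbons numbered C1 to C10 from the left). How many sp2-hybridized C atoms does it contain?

2

C1: sp3
C2: sp3
C3: sp3
C4: sp3
C5: sp3
C6: sp2 ✓
C7: sp2 ✓
C8: sp3
C9: sp3
C10: sp3
C6, C7 → 2 sp2 carbons.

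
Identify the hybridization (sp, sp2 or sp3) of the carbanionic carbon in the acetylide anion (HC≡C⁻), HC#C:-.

One σ bond + one lone pair = steric number 2 → sp.

sp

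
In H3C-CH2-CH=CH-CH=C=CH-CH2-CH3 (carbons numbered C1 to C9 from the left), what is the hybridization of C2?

C2 (4 σ bonds) has steric number 4: sp3.

sp³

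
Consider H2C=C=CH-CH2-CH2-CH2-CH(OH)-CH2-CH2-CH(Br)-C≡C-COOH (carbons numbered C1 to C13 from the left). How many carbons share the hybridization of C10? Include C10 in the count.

C10 is sp3 (only σ bonds).
C1: sp2
C2: sp
C3: sp2
C4: sp3 ✓
C5: sp3 ✓
C6: sp3 ✓
C7: sp3 ✓
C8: sp3 ✓
C9: sp3 ✓
C10: sp3 ✓
C11: sp
C12: sp
C13: sp2
7 carbons are sp3.

7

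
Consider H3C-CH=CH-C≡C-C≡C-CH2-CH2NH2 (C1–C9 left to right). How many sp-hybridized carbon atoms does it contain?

4

C1: sp3
C2: sp2
C3: sp2
C4: sp ✓
C5: sp ✓
C6: sp ✓
C7: sp ✓
C8: sp3
C9: sp3
C4, C5, C6, C7 → 4 sp carbons.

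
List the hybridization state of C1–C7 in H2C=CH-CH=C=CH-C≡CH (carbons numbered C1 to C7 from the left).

C1 sp2, C2 sp2, C3 sp2, C4 sp, C5 sp2, C6 sp, C7 sp

C1: 3 σ bonds, plus one π bond; 3 regions of electron density → sp2.
C2 — 3 σ bonds, plus one π bond. Steric number 3, so sp2.
C3: 3 σ bonds, plus one π bond — 3 electron domains, sp2.
C4: 2 σ bonds, plus two π bonds — 2 electron domains, sp.
C5 has 3 σ bonds, plus one π bond: steric number 3 → sp2.
C6 — 2 σ bonds, plus two π bonds. Steric number 2, so sp.
C7 carries 2 σ bonds, plus two π bonds, giving a steric number of 2, so it is sp.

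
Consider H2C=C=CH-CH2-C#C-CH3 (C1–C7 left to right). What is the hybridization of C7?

C7 (4 σ bonds) has steric number 4: sp3.

sp3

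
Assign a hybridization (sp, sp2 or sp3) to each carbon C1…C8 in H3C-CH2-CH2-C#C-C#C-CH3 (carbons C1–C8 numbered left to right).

C1 sp3, C2 sp3, C3 sp3, C4 sp, C5 sp, C6 sp, C7 sp, C8 sp3

C1 carries 4 σ bonds, giving a steric number of 4, so it is sp3.
C2 — 4 σ bonds. Steric number 4, so sp3.
C3 — 4 σ bonds. Steric number 4, so sp3.
C4 — 2 σ bonds, plus two π bonds. Steric number 2, so sp.
C5 — 2 σ bonds, plus two π bonds. Steric number 2, so sp.
C6 (2 σ bonds, plus two π bonds) has steric number 2: sp.
C7 (2 σ bonds, plus two π bonds) has steric number 2: sp.
C8 is sp3: 4 σ bonds, 4 electron-density regions.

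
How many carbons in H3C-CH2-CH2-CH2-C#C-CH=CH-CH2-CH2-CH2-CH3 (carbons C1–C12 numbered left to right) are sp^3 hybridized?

8

C1: sp3 ✓
C2: sp3 ✓
C3: sp3 ✓
C4: sp3 ✓
C5: sp
C6: sp
C7: sp2
C8: sp2
C9: sp3 ✓
C10: sp3 ✓
C11: sp3 ✓
C12: sp3 ✓
C1, C2, C3, C4, C9, C10, C11, C12 → 8 sp3 carbons.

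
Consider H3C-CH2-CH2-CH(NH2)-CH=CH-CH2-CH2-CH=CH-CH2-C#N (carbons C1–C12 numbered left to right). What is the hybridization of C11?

sp^3

C11 (4 σ bonds) has steric number 4: sp3.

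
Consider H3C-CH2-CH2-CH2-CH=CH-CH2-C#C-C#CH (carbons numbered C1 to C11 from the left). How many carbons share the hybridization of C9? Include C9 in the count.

4

C9 is sp (two π bonds).
C1: sp3
C2: sp3
C3: sp3
C4: sp3
C5: sp2
C6: sp2
C7: sp3
C8: sp ✓
C9: sp ✓
C10: sp ✓
C11: sp ✓
4 carbons are sp.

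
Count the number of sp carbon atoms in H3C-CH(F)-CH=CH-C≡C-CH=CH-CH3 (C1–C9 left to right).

C1: sp3
C2: sp3
C3: sp2
C4: sp2
C5: sp ✓
C6: sp ✓
C7: sp2
C8: sp2
C9: sp3
C5, C6 → 2 sp carbons.

2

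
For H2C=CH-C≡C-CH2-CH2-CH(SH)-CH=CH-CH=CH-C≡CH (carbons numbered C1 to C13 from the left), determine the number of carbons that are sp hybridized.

4

C1: sp2
C2: sp2
C3: sp ✓
C4: sp ✓
C5: sp3
C6: sp3
C7: sp3
C8: sp2
C9: sp2
C10: sp2
C11: sp2
C12: sp ✓
C13: sp ✓
C3, C4, C12, C13 → 4 sp carbons.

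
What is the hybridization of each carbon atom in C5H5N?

sp²

Each carbon atom carries 3 σ bonds, plus one π bond, giving a steric number of 3, so it is sp2.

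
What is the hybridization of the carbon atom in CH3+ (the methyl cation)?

Three σ bonds to H, empty p orbital → sp2, trigonal planar.

sp^2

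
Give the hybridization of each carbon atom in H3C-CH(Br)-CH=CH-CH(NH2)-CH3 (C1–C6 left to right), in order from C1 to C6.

C1 sp3, C2 sp3, C3 sp2, C4 sp2, C5 sp3, C6 sp3

C1 carries 4 σ bonds, giving a steric number of 4, so it is sp3.
C2 (4 σ bonds) has steric number 4: sp3.
C3 has 3 σ bonds, plus one π bond: steric number 3 → sp2.
C4: 3 σ bonds, plus one π bond; 3 regions of electron density → sp2.
C5 (4 σ bonds) has steric number 4: sp3.
C6: 4 σ bonds — 4 electron domains, sp3.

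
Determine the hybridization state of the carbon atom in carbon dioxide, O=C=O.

sp

Two σ bonds, two π bonds → steric number 2 → sp.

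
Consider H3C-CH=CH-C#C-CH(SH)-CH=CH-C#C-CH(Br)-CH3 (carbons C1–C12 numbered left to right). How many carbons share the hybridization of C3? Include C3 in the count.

C3 is sp2 (one π bond).
C1: sp3
C2: sp2 ✓
C3: sp2 ✓
C4: sp
C5: sp
C6: sp3
C7: sp2 ✓
C8: sp2 ✓
C9: sp
C10: sp
C11: sp3
C12: sp3
4 carbons are sp2.

4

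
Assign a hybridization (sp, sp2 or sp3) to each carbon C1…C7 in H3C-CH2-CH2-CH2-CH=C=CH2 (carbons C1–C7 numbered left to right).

C1 sp3, C2 sp3, C3 sp3, C4 sp3, C5 sp2, C6 sp, C7 sp2

C1: 4 σ bonds — 4 electron domains, sp3.
C2 has 4 σ bonds: steric number 4 → sp3.
C3: 4 σ bonds; 4 regions of electron density → sp3.
C4 (4 σ bonds) has steric number 4: sp3.
C5 — 3 σ bonds, plus one π bond. Steric number 3, so sp2.
C6 carries 2 σ bonds, plus two π bonds, giving a steric number of 2, so it is sp.
C7: 3 σ bonds, plus one π bond; 3 regions of electron density → sp2.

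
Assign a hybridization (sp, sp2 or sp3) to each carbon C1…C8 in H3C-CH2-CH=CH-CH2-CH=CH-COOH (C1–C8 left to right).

C1 (4 σ bonds) has steric number 4: sp3.
C2 — 4 σ bonds. Steric number 4, so sp3.
C3 is sp2: 3 σ bonds, plus one π bond, 3 electron-density regions.
C4 is sp2: 3 σ bonds, plus one π bond, 3 electron-density regions.
C5 — 4 σ bonds. Steric number 4, so sp3.
C6 (3 σ bonds, plus one π bond) has steric number 3: sp2.
C7 has 3 σ bonds, plus one π bond: steric number 3 → sp2.
C8 has 3 σ bonds, plus one π bond: steric number 3 → sp2.

C1 sp3, C2 sp3, C3 sp2, C4 sp2, C5 sp3, C6 sp2, C7 sp2, C8 sp2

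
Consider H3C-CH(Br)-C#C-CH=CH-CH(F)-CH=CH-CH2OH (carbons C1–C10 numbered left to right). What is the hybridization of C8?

C8 — 3 σ bonds, plus one π bond. Steric number 3, so sp2.

sp^2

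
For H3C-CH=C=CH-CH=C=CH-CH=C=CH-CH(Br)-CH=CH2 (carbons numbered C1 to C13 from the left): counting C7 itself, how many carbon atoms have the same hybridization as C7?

8

C7 is sp2 (one π bond).
C1: sp3
C2: sp2 ✓
C3: sp
C4: sp2 ✓
C5: sp2 ✓
C6: sp
C7: sp2 ✓
C8: sp2 ✓
C9: sp
C10: sp2 ✓
C11: sp3
C12: sp2 ✓
C13: sp2 ✓
8 carbons are sp2.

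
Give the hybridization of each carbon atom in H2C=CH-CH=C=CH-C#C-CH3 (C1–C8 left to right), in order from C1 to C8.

C1 has 3 σ bonds, plus one π bond: steric number 3 → sp2.
C2 (3 σ bonds, plus one π bond) has steric number 3: sp2.
C3 (3 σ bonds, plus one π bond) has steric number 3: sp2.
C4 has 2 σ bonds, plus two π bonds: steric number 2 → sp.
C5: 3 σ bonds, plus one π bond — 3 electron domains, sp2.
C6 (2 σ bonds, plus two π bonds) has steric number 2: sp.
C7 has 2 σ bonds, plus two π bonds: steric number 2 → sp.
C8 carries 4 σ bonds, giving a steric number of 4, so it is sp3.

C1 sp2, C2 sp2, C3 sp2, C4 sp, C5 sp2, C6 sp, C7 sp, C8 sp3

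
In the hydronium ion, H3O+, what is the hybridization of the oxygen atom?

sp³

Three σ bonds + one lone pair = steric number 4 → sp3.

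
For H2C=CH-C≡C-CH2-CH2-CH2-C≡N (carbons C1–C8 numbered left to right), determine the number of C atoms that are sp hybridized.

C1: sp2
C2: sp2
C3: sp ✓
C4: sp ✓
C5: sp3
C6: sp3
C7: sp3
C8: sp ✓
C3, C4, C8 → 3 sp carbons.

3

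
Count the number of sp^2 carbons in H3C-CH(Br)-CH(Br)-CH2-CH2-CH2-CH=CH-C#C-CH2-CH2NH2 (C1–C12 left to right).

C1: sp3
C2: sp3
C3: sp3
C4: sp3
C5: sp3
C6: sp3
C7: sp2 ✓
C8: sp2 ✓
C9: sp
C10: sp
C11: sp3
C12: sp3
C7, C8 → 2 sp2 carbons.

2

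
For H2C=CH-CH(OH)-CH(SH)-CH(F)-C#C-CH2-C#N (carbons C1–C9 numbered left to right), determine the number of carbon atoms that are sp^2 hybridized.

2

C1: sp2 ✓
C2: sp2 ✓
C3: sp3
C4: sp3
C5: sp3
C6: sp
C7: sp
C8: sp3
C9: sp
C1, C2 → 2 sp2 carbons.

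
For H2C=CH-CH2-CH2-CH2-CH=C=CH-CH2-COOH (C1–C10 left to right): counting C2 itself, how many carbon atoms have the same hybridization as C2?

5

C2 is sp2 (one π bond).
C1: sp2 ✓
C2: sp2 ✓
C3: sp3
C4: sp3
C5: sp3
C6: sp2 ✓
C7: sp
C8: sp2 ✓
C9: sp3
C10: sp2 ✓
5 carbons are sp2.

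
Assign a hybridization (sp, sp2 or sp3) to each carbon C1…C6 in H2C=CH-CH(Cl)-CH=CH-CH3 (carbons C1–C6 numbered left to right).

C1: 3 σ bonds, plus one π bond; 3 regions of electron density → sp2.
C2 — 3 σ bonds, plus one π bond. Steric number 3, so sp2.
C3 is sp3: 4 σ bonds, 4 electron-density regions.
C4: 3 σ bonds, plus one π bond — 3 electron domains, sp2.
C5 — 3 σ bonds, plus one π bond. Steric number 3, so sp2.
C6 — 4 σ bonds. Steric number 4, so sp3.

C1 sp2, C2 sp2, C3 sp3, C4 sp2, C5 sp2, C6 sp3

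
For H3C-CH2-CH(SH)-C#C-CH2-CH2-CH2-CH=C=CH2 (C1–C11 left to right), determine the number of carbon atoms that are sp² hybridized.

C1: sp3
C2: sp3
C3: sp3
C4: sp
C5: sp
C6: sp3
C7: sp3
C8: sp3
C9: sp2 ✓
C10: sp
C11: sp2 ✓
C9, C11 → 2 sp2 carbons.

2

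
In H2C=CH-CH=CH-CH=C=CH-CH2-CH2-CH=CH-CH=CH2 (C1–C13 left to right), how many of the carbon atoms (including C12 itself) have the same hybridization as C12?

C12 is sp2 (one π bond).
C1: sp2 ✓
C2: sp2 ✓
C3: sp2 ✓
C4: sp2 ✓
C5: sp2 ✓
C6: sp
C7: sp2 ✓
C8: sp3
C9: sp3
C10: sp2 ✓
C11: sp2 ✓
C12: sp2 ✓
C13: sp2 ✓
10 carbons are sp2.

10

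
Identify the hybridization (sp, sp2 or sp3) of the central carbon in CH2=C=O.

sp

The central carbon carries 2 σ bonds, plus two π bonds, giving a steric number of 2, so it is sp.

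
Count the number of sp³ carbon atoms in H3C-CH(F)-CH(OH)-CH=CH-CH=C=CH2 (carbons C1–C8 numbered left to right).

C1: sp3 ✓
C2: sp3 ✓
C3: sp3 ✓
C4: sp2
C5: sp2
C6: sp2
C7: sp
C8: sp2
C1, C2, C3 → 3 sp3 carbons.

3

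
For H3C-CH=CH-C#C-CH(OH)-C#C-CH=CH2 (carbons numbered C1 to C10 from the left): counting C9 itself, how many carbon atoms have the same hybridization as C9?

4

C9 is sp2 (one π bond).
C1: sp3
C2: sp2 ✓
C3: sp2 ✓
C4: sp
C5: sp
C6: sp3
C7: sp
C8: sp
C9: sp2 ✓
C10: sp2 ✓
4 carbons are sp2.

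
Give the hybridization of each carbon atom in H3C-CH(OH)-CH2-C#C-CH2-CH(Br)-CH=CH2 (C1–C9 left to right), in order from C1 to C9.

C1 has 4 σ bonds: steric number 4 → sp3.
C2 (4 σ bonds) has steric number 4: sp3.
C3 — 4 σ bonds. Steric number 4, so sp3.
C4 carries 2 σ bonds, plus two π bonds, giving a steric number of 2, so it is sp.
C5 (2 σ bonds, plus two π bonds) has steric number 2: sp.
C6 carries 4 σ bonds, giving a steric number of 4, so it is sp3.
C7 carries 4 σ bonds, giving a steric number of 4, so it is sp3.
C8 is sp2: 3 σ bonds, plus one π bond, 3 electron-density regions.
C9: 3 σ bonds, plus one π bond; 3 regions of electron density → sp2.

C1 sp3, C2 sp3, C3 sp3, C4 sp, C5 sp, C6 sp3, C7 sp3, C8 sp2, C9 sp2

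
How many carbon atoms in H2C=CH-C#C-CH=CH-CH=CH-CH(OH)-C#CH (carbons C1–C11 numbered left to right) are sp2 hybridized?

6

C1: sp2 ✓
C2: sp2 ✓
C3: sp
C4: sp
C5: sp2 ✓
C6: sp2 ✓
C7: sp2 ✓
C8: sp2 ✓
C9: sp3
C10: sp
C11: sp
C1, C2, C5, C6, C7, C8 → 6 sp2 carbons.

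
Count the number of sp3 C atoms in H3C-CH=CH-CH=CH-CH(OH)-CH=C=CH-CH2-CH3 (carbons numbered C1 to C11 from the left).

4

C1: sp3 ✓
C2: sp2
C3: sp2
C4: sp2
C5: sp2
C6: sp3 ✓
C7: sp2
C8: sp
C9: sp2
C10: sp3 ✓
C11: sp3 ✓
C1, C6, C10, C11 → 4 sp3 carbons.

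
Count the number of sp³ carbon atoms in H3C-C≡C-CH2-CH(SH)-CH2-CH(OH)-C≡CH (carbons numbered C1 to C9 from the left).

5

C1: sp3 ✓
C2: sp
C3: sp
C4: sp3 ✓
C5: sp3 ✓
C6: sp3 ✓
C7: sp3 ✓
C8: sp
C9: sp
C1, C4, C5, C6, C7 → 5 sp3 carbons.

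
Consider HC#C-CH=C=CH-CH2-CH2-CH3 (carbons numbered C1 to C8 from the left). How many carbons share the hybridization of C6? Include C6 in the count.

C6 is sp3 (only σ bonds).
C1: sp
C2: sp
C3: sp2
C4: sp
C5: sp2
C6: sp3 ✓
C7: sp3 ✓
C8: sp3 ✓
3 carbons are sp3.

3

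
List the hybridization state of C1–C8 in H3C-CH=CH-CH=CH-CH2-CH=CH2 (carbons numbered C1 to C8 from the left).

C1 sp3, C2 sp2, C3 sp2, C4 sp2, C5 sp2, C6 sp3, C7 sp2, C8 sp2

C1 is sp3: 4 σ bonds, 4 electron-density regions.
C2 (3 σ bonds, plus one π bond) has steric number 3: sp2.
C3 is sp2: 3 σ bonds, plus one π bond, 3 electron-density regions.
C4 — 3 σ bonds, plus one π bond. Steric number 3, so sp2.
C5: 3 σ bonds, plus one π bond; 3 regions of electron density → sp2.
C6 has 4 σ bonds: steric number 4 → sp3.
C7 (3 σ bonds, plus one π bond) has steric number 3: sp2.
C8 — 3 σ bonds, plus one π bond. Steric number 3, so sp2.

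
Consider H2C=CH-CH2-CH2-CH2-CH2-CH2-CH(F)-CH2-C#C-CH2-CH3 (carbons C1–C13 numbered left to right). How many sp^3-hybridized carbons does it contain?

9

C1: sp2
C2: sp2
C3: sp3 ✓
C4: sp3 ✓
C5: sp3 ✓
C6: sp3 ✓
C7: sp3 ✓
C8: sp3 ✓
C9: sp3 ✓
C10: sp
C11: sp
C12: sp3 ✓
C13: sp3 ✓
C3, C4, C5, C6, C7, C8, C9, C12, C13 → 9 sp3 carbons.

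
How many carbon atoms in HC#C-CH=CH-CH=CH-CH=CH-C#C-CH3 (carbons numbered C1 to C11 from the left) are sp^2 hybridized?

C1: sp
C2: sp
C3: sp2 ✓
C4: sp2 ✓
C5: sp2 ✓
C6: sp2 ✓
C7: sp2 ✓
C8: sp2 ✓
C9: sp
C10: sp
C11: sp3
C3, C4, C5, C6, C7, C8 → 6 sp2 carbons.

6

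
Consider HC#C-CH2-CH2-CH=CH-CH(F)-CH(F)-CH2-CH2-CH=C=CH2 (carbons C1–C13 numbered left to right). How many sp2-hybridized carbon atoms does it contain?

C1: sp
C2: sp
C3: sp3
C4: sp3
C5: sp2 ✓
C6: sp2 ✓
C7: sp3
C8: sp3
C9: sp3
C10: sp3
C11: sp2 ✓
C12: sp
C13: sp2 ✓
C5, C6, C11, C13 → 4 sp2 carbons.

4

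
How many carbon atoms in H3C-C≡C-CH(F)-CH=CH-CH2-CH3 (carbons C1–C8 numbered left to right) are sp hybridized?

C1: sp3
C2: sp ✓
C3: sp ✓
C4: sp3
C5: sp2
C6: sp2
C7: sp3
C8: sp3
C2, C3 → 2 sp carbons.

2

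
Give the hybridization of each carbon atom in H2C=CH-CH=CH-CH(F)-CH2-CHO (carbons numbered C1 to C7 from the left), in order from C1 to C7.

C1: 3 σ bonds, plus one π bond — 3 electron domains, sp2.
C2: 3 σ bonds, plus one π bond; 3 regions of electron density → sp2.
C3 has 3 σ bonds, plus one π bond: steric number 3 → sp2.
C4 carries 3 σ bonds, plus one π bond, giving a steric number of 3, so it is sp2.
C5 has 4 σ bonds: steric number 4 → sp3.
C6 carries 4 σ bonds, giving a steric number of 4, so it is sp3.
C7: 3 σ bonds, plus one π bond; 3 regions of electron density → sp2.

C1 sp2, C2 sp2, C3 sp2, C4 sp2, C5 sp3, C6 sp3, C7 sp2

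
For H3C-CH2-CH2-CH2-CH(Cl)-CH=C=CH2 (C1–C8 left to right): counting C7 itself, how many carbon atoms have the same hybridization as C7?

C7 is sp (two π bonds).
C1: sp3
C2: sp3
C3: sp3
C4: sp3
C5: sp3
C6: sp2
C7: sp ✓
C8: sp2
1 carbon is sp.

1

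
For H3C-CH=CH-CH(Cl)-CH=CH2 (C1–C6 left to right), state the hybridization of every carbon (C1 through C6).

C1 sp3, C2 sp2, C3 sp2, C4 sp3, C5 sp2, C6 sp2

C1 is sp3: 4 σ bonds, 4 electron-density regions.
C2 carries 3 σ bonds, plus one π bond, giving a steric number of 3, so it is sp2.
C3 carries 3 σ bonds, plus one π bond, giving a steric number of 3, so it is sp2.
C4 has 4 σ bonds: steric number 4 → sp3.
C5 is sp2: 3 σ bonds, plus one π bond, 3 electron-density regions.
C6: 3 σ bonds, plus one π bond — 3 electron domains, sp2.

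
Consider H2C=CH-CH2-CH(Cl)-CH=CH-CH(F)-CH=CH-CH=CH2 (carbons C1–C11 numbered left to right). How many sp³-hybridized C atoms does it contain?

C1: sp2
C2: sp2
C3: sp3 ✓
C4: sp3 ✓
C5: sp2
C6: sp2
C7: sp3 ✓
C8: sp2
C9: sp2
C10: sp2
C11: sp2
C3, C4, C7 → 3 sp3 carbons.

3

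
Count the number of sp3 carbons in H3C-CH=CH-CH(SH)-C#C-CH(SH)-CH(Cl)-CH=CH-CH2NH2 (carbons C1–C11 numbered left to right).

5

C1: sp3 ✓
C2: sp2
C3: sp2
C4: sp3 ✓
C5: sp
C6: sp
C7: sp3 ✓
C8: sp3 ✓
C9: sp2
C10: sp2
C11: sp3 ✓
C1, C4, C7, C8, C11 → 5 sp3 carbons.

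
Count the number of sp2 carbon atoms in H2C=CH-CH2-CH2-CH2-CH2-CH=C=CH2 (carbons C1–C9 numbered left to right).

C1: sp2 ✓
C2: sp2 ✓
C3: sp3
C4: sp3
C5: sp3
C6: sp3
C7: sp2 ✓
C8: sp
C9: sp2 ✓
C1, C2, C7, C9 → 4 sp2 carbons.

4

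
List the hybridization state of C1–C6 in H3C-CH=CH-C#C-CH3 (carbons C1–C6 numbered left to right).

C1 sp3, C2 sp2, C3 sp2, C4 sp, C5 sp, C6 sp3

C1 — 4 σ bonds. Steric number 4, so sp3.
C2 carries 3 σ bonds, plus one π bond, giving a steric number of 3, so it is sp2.
C3 carries 3 σ bonds, plus one π bond, giving a steric number of 3, so it is sp2.
C4 (2 σ bonds, plus two π bonds) has steric number 2: sp.
C5 (2 σ bonds, plus two π bonds) has steric number 2: sp.
C6: 4 σ bonds; 4 regions of electron density → sp3.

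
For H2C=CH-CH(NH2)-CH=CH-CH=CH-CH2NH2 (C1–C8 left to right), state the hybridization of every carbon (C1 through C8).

C1 sp2, C2 sp2, C3 sp3, C4 sp2, C5 sp2, C6 sp2, C7 sp2, C8 sp3

C1 is sp2: 3 σ bonds, plus one π bond, 3 electron-density regions.
C2 is sp2: 3 σ bonds, plus one π bond, 3 electron-density regions.
C3 — 4 σ bonds. Steric number 4, so sp3.
C4 is sp2: 3 σ bonds, plus one π bond, 3 electron-density regions.
C5 carries 3 σ bonds, plus one π bond, giving a steric number of 3, so it is sp2.
C6 is sp2: 3 σ bonds, plus one π bond, 3 electron-density regions.
C7 has 3 σ bonds, plus one π bond: steric number 3 → sp2.
C8 — 4 σ bonds. Steric number 4, so sp3.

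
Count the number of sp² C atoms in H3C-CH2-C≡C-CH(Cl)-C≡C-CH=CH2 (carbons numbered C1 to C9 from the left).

2

C1: sp3
C2: sp3
C3: sp
C4: sp
C5: sp3
C6: sp
C7: sp
C8: sp2 ✓
C9: sp2 ✓
C8, C9 → 2 sp2 carbons.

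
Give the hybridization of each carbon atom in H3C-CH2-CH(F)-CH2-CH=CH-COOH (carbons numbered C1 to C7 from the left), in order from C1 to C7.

C1 sp3, C2 sp3, C3 sp3, C4 sp3, C5 sp2, C6 sp2, C7 sp2

C1 (4 σ bonds) has steric number 4: sp3.
C2 (4 σ bonds) has steric number 4: sp3.
C3 carries 4 σ bonds, giving a steric number of 4, so it is sp3.
C4: 4 σ bonds; 4 regions of electron density → sp3.
C5 (3 σ bonds, plus one π bond) has steric number 3: sp2.
C6: 3 σ bonds, plus one π bond; 3 regions of electron density → sp2.
C7 — 3 σ bonds, plus one π bond. Steric number 3, so sp2.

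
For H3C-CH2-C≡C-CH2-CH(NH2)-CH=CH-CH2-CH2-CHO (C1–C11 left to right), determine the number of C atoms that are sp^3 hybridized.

C1: sp3 ✓
C2: sp3 ✓
C3: sp
C4: sp
C5: sp3 ✓
C6: sp3 ✓
C7: sp2
C8: sp2
C9: sp3 ✓
C10: sp3 ✓
C11: sp2
C1, C2, C5, C6, C9, C10 → 6 sp3 carbons.

6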